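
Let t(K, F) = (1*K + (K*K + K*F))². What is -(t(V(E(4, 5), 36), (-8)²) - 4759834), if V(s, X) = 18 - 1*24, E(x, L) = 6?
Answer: 4634518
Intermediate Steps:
V(s, X) = -6 (V(s, X) = 18 - 24 = -6)
t(K, F) = (K + K² + F*K)² (t(K, F) = (K + (K² + F*K))² = (K + K² + F*K)²)
-(t(V(E(4, 5), 36), (-8)²) - 4759834) = -((-6)²*(1 + (-8)² - 6)² - 4759834) = -(36*(1 + 64 - 6)² - 4759834) = -(36*59² - 4759834) = -(36*3481 - 4759834) = -(125316 - 4759834) = -1*(-4634518) = 4634518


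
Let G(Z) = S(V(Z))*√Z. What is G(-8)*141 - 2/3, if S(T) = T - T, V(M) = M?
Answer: -⅔ ≈ -0.66667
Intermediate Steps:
S(T) = 0
G(Z) = 0 (G(Z) = 0*√Z = 0)
G(-8)*141 - 2/3 = 0*141 - 2/3 = 0 - 2*⅓ = 0 - ⅔ = -⅔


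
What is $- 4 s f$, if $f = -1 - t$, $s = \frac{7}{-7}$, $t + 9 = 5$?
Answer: $12$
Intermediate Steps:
$t = -4$ ($t = -9 + 5 = -4$)
$s = -1$ ($s = 7 \left(- \frac{1}{7}\right) = -1$)
$f = 3$ ($f = -1 - -4 = -1 + 4 = 3$)
$- 4 s f = \left(-4\right) \left(-1\right) 3 = 4 \cdot 3 = 12$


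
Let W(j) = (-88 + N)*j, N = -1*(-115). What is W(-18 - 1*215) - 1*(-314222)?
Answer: 307931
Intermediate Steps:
N = 115
W(j) = 27*j (W(j) = (-88 + 115)*j = 27*j)
W(-18 - 1*215) - 1*(-314222) = 27*(-18 - 1*215) - 1*(-314222) = 27*(-18 - 215) + 314222 = 27*(-233) + 314222 = -6291 + 314222 = 307931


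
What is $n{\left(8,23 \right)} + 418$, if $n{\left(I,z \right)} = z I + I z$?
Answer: $786$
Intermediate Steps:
$n{\left(I,z \right)} = 2 I z$ ($n{\left(I,z \right)} = I z + I z = 2 I z$)
$n{\left(8,23 \right)} + 418 = 2 \cdot 8 \cdot 23 + 418 = 368 + 418 = 786$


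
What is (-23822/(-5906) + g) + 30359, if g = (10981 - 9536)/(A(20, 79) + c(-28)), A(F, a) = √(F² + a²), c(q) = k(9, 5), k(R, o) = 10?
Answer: 586436719708/19315573 + 1445*√6641/6541 ≈ 30379.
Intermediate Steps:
c(q) = 10
g = 1445/(10 + √6641) (g = (10981 - 9536)/(√(20² + 79²) + 10) = 1445/(√(400 + 6241) + 10) = 1445/(√6641 + 10) = 1445/(10 + √6641) ≈ 15.794)
(-23822/(-5906) + g) + 30359 = (-23822/(-5906) + (-14450/6541 + 1445*√6641/6541)) + 30359 = (-23822*(-1/5906) + (-14450/6541 + 1445*√6641/6541)) + 30359 = (11911/2953 + (-14450/6541 + 1445*√6641/6541)) + 30359 = (35239001/19315573 + 1445*√6641/6541) + 30359 = 586436719708/19315573 + 1445*√6641/6541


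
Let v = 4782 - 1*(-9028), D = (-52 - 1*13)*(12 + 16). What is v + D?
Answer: 11990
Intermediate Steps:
D = -1820 (D = (-52 - 13)*28 = -65*28 = -1820)
v = 13810 (v = 4782 + 9028 = 13810)
v + D = 13810 - 1820 = 11990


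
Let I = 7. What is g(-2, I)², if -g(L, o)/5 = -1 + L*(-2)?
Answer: 225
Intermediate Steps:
g(L, o) = 5 + 10*L (g(L, o) = -5*(-1 + L*(-2)) = -5*(-1 - 2*L) = 5 + 10*L)
g(-2, I)² = (5 + 10*(-2))² = (5 - 20)² = (-15)² = 225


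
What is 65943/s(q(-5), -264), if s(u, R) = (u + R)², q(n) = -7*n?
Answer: 65943/52441 ≈ 1.2575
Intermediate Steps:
s(u, R) = (R + u)²
65943/s(q(-5), -264) = 65943/((-264 - 7*(-5))²) = 65943/((-264 + 35)²) = 65943/((-229)²) = 65943/52441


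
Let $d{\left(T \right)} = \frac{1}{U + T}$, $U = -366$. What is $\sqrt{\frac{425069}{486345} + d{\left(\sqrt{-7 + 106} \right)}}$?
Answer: $\frac{\sqrt{25142238482535 - 206730182805 \sqrt{11}}}{486345 \sqrt{122 - \sqrt{11}}} \approx 0.93338$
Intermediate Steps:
$d{\left(T \right)} = \frac{1}{-366 + T}$
$\sqrt{\frac{425069}{486345} + d{\left(\sqrt{-7 + 106} \right)}} = \sqrt{\frac{425069}{486345} + \frac{1}{-366 + \sqrt{-7 + 106}}} = \sqrt{425069 \cdot \frac{1}{486345} + \frac{1}{-366 + \sqrt{99}}} = \sqrt{\frac{425069}{486345} + \frac{1}{-366 + 3 \sqrt{11}}}$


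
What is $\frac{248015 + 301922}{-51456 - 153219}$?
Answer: $- \frac{549937}{204675} \approx -2.6869$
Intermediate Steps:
$\frac{248015 + 301922}{-51456 - 153219} = \frac{549937}{-204675} = 549937 \left(- \frac{1}{204675}\right) = - \frac{549937}{204675}$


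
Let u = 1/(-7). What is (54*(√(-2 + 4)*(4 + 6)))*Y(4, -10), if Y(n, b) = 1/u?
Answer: -3780*√2 ≈ -5345.7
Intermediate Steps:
u = -⅐ ≈ -0.14286
Y(n, b) = -7 (Y(n, b) = 1/(-⅐) = -7)
(54*(√(-2 + 4)*(4 + 6)))*Y(4, -10) = (54*(√(-2 + 4)*(4 + 6)))*(-7) = (54*(√2*10))*(-7) = (54*(10*√2))*(-7) = (540*√2)*(-7) = -3780*√2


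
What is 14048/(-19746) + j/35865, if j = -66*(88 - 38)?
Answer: -6322148/7868781 ≈ -0.80345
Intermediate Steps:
j = -3300 (j = -66*50 = -3300)
14048/(-19746) + j/35865 = 14048/(-19746) - 3300/35865 = 14048*(-1/19746) - 3300*1/35865 = -7024/9873 - 220/2391 = -6322148/7868781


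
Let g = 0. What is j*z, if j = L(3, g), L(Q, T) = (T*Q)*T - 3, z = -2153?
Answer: 6459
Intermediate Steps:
L(Q, T) = -3 + Q*T**2 (L(Q, T) = (Q*T)*T - 3 = Q*T**2 - 3 = -3 + Q*T**2)
j = -3 (j = -3 + 3*0**2 = -3 + 3*0 = -3 + 0 = -3)
j*z = -3*(-2153) = 6459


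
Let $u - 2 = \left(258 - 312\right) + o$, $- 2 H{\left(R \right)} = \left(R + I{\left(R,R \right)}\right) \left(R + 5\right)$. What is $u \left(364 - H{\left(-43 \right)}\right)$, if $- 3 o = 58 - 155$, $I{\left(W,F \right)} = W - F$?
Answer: $- \frac{69679}{3} \approx -23226.0$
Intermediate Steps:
$o = \frac{97}{3}$ ($o = - \frac{58 - 155}{3} = \left(- \frac{1}{3}\right) \left(-97\right) = \frac{97}{3} \approx 32.333$)
$H{\left(R \right)} = - \frac{R \left(5 + R\right)}{2}$ ($H{\left(R \right)} = - \frac{\left(R + \left(R - R\right)\right) \left(R + 5\right)}{2} = - \frac{\left(R + 0\right) \left(5 + R\right)}{2} = - \frac{R \left(5 + R\right)}{2}$)
$u = - \frac{59}{3}$ ($u = 2 + \left(\left(258 - 312\right) + \frac{97}{3}\right) = 2 + \left(-54 + \frac{97}{3}\right) = 2 - \frac{65}{3} = - \frac{59}{3} \approx -19.667$)
$u \left(364 - H{\left(-43 \right)}\right) = - \frac{59 \left(364 - \frac{1}{2} \left(-43\right) \left(-5 - -43\right)\right)}{3} = - \frac{59 \left(364 - \frac{1}{2} \left(-43\right) \left(-5 + 43\right)\right)}{3} = - \frac{59 \left(364 - \frac{1}{2} \left(-43\right) 38\right)}{3} = - \frac{59 \left(364 - -817\right)}{3} = - \frac{59 \left(364 + 817\right)}{3} = \left(- \frac{59}{3}\right) 1181 = - \frac{69679}{3}$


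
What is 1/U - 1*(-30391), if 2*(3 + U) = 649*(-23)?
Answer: 453828801/14933 ≈ 30391.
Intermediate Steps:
U = -14933/2 (U = -3 + (649*(-23))/2 = -3 + (½)*(-14927) = -3 - 14927/2 = -14933/2 ≈ -7466.5)
1/U - 1*(-30391) = 1/(-14933/2) - 1*(-30391) = -2/14933 + 30391 = 453828801/14933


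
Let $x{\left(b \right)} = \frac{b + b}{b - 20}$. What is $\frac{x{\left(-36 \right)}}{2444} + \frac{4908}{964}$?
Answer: $\frac{20993685}{4123028} \approx 5.0918$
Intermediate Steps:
$x{\left(b \right)} = \frac{2 b}{-20 + b}$
$\frac{x{\left(-36 \right)}}{2444} + \frac{4908}{964} = \frac{2 \left(-36\right) \frac{1}{-20 - 36}}{2444} + \frac{4908}{964} = 2 \left(-36\right) \frac{1}{-56} \cdot \frac{1}{2444} + 4908 \cdot \frac{1}{964} = 2 \left(-36\right) \left(- \frac{1}{56}\right) \frac{1}{2444} + \frac{1227}{241} = \frac{9}{7} \cdot \frac{1}{2444} + \frac{1227}{241} = \frac{9}{17108} + \frac{1227}{241} = \frac{20993685}{4123028}$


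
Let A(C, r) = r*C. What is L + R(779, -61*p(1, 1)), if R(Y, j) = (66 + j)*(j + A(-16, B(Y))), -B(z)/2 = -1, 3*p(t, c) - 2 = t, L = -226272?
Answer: -226737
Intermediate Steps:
p(t, c) = 2/3 + t/3
B(z) = 2 (B(z) = -2*(-1) = 2)
A(C, r) = C*r
R(Y, j) = (-32 + j)*(66 + j) (R(Y, j) = (66 + j)*(j - 16*2) = (66 + j)*(j - 32) = (66 + j)*(-32 + j) = (-32 + j)*(66 + j))
L + R(779, -61*p(1, 1)) = -226272 + (-2112 + (-61*(2/3 + (1/3)*1))**2 + 34*(-61*(2/3 + (1/3)*1))) = -226272 + (-2112 + (-61*(2/3 + 1/3))**2 + 34*(-61*(2/3 + 1/3))) = -226272 + (-2112 + (-61*1)**2 + 34*(-61*1)) = -226272 + (-2112 + (-61)**2 + 34*(-61)) = -226272 + (-2112 + 3721 - 2074) = -226272 - 465 = -226737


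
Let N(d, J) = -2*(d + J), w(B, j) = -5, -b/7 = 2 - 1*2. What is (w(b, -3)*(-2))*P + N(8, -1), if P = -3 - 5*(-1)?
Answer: 6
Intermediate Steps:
b = 0 (b = -7*(2 - 1*2) = -7*(2 - 2) = -7*0 = 0)
N(d, J) = -2*J - 2*d (N(d, J) = -2*(J + d) = -2*J - 2*d)
P = 2 (P = -3 + 5 = 2)
(w(b, -3)*(-2))*P + N(8, -1) = -5*(-2)*2 + (-2*(-1) - 2*8) = 10*2 + (2 - 16) = 20 - 14 = 6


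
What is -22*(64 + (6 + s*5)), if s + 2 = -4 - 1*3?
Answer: -550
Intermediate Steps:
s = -9 (s = -2 + (-4 - 1*3) = -2 + (-4 - 3) = -2 - 7 = -9)
-22*(64 + (6 + s*5)) = -22*(64 + (6 - 9*5)) = -22*(64 + (6 - 45)) = -22*(64 - 39) = -22*25 = -550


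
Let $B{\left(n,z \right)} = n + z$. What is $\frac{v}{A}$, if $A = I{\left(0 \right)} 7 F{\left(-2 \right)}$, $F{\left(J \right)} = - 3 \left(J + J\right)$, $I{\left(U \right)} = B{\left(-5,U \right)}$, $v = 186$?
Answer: $- \frac{31}{70} \approx -0.44286$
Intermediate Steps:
$I{\left(U \right)} = -5 + U$
$F{\left(J \right)} = - 6 J$ ($F{\left(J \right)} = - 3 \cdot 2 J = - 6 J$)
$A = -420$ ($A = \left(-5 + 0\right) 7 \left(\left(-6\right) \left(-2\right)\right) = \left(-5\right) 7 \cdot 12 = \left(-35\right) 12 = -420$)
$\frac{v}{A} = \frac{186}{-420} = 186 \left(- \frac{1}{420}\right) = - \frac{31}{70}$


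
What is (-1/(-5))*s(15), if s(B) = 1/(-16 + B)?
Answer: -1/5 ≈ -0.20000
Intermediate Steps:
(-1/(-5))*s(15) = (-1/(-5))/(-16 + 15) = -1*(-1/5)/(-1) = (1/5)*(-1) = -1/5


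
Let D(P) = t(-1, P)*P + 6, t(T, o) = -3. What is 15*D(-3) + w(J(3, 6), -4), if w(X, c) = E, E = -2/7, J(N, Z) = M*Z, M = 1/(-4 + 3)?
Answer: 1573/7 ≈ 224.71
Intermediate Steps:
M = -1 (M = 1/(-1) = -1)
J(N, Z) = -Z
E = -2/7 (E = -2*1/7 = -2/7 ≈ -0.28571)
w(X, c) = -2/7
D(P) = 6 - 3*P (D(P) = -3*P + 6 = 6 - 3*P)
15*D(-3) + w(J(3, 6), -4) = 15*(6 - 3*(-3)) - 2/7 = 15*(6 + 9) - 2/7 = 15*15 - 2/7 = 225 - 2/7 = 1573/7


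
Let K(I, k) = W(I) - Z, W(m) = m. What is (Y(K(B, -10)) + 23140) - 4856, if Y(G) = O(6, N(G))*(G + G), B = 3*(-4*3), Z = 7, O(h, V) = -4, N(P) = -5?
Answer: 18628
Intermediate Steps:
B = -36 (B = 3*(-12) = -36)
K(I, k) = -7 + I (K(I, k) = I - 1*7 = I - 7 = -7 + I)
Y(G) = -8*G (Y(G) = -4*(G + G) = -8*G)
(Y(K(B, -10)) + 23140) - 4856 = (-8*(-7 - 36) + 23140) - 4856 = (-8*(-43) + 23140) - 4856 = (344 + 23140) - 4856 = 23484 - 4856 = 18628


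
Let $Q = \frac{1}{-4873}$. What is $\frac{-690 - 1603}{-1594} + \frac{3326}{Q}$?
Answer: $- \frac{25834908919}{1594} \approx -1.6208 \cdot 10^{7}$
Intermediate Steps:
$Q = - \frac{1}{4873} \approx -0.00020521$
$\frac{-690 - 1603}{-1594} + \frac{3326}{Q} = \frac{-690 - 1603}{-1594} + \frac{3326}{- \frac{1}{4873}} = \left(-2293\right) \left(- \frac{1}{1594}\right) + 3326 \left(-4873\right) = \frac{2293}{1594} - 16207598 = - \frac{25834908919}{1594}$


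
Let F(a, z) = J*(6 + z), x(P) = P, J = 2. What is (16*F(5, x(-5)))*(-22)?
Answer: -704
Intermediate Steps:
F(a, z) = 12 + 2*z (F(a, z) = 2*(6 + z) = 12 + 2*z)
(16*F(5, x(-5)))*(-22) = (16*(12 + 2*(-5)))*(-22) = (16*(12 - 10))*(-22) = (16*2)*(-22) = 32*(-22) = -704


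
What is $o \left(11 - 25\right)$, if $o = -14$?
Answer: $196$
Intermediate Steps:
$o \left(11 - 25\right) = - 14 \left(11 - 25\right) = \left(-14\right) \left(-14\right) = 196$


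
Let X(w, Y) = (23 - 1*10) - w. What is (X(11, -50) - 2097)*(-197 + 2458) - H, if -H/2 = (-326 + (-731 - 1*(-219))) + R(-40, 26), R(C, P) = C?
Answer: -4738551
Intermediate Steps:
X(w, Y) = 13 - w (X(w, Y) = (23 - 10) - w = 13 - w)
H = 1756 (H = -2*((-326 + (-731 - 1*(-219))) - 40) = -2*((-326 + (-731 + 219)) - 40) = -2*((-326 - 512) - 40) = -2*(-838 - 40) = -2*(-878) = 1756)
(X(11, -50) - 2097)*(-197 + 2458) - H = ((13 - 1*11) - 2097)*(-197 + 2458) - 1*1756 = ((13 - 11) - 2097)*2261 - 1756 = (2 - 2097)*2261 - 1756 = -2095*2261 - 1756 = -4736795 - 1756 = -4738551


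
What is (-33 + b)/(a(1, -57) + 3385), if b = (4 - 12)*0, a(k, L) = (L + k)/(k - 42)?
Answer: -1353/138841 ≈ -0.0097450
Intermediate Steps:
a(k, L) = (L + k)/(-42 + k)
b = 0 (b = -8*0 = 0)
(-33 + b)/(a(1, -57) + 3385) = (-33 + 0)/((-57 + 1)/(-42 + 1) + 3385) = -33/(-56/(-41) + 3385) = -33/(-1/41*(-56) + 3385) = -33/(56/41 + 3385) = -33/138841/41 = -33*41/138841 = -1353/138841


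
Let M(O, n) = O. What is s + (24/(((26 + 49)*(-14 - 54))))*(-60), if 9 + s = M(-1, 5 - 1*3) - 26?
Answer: -3036/85 ≈ -35.718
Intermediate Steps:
s = -36 (s = -9 + (-1 - 26) = -9 - 27 = -36)
s + (24/(((26 + 49)*(-14 - 54))))*(-60) = -36 + (24/(((26 + 49)*(-14 - 54))))*(-60) = -36 + (24/((75*(-68))))*(-60) = -36 + (24/(-5100))*(-60) = -36 + (24*(-1/5100))*(-60) = -36 - 2/425*(-60) = -36 + 24/85 = -3036/85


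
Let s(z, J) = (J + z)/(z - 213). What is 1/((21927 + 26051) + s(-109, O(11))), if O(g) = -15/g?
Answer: 1771/84969645 ≈ 2.0843e-5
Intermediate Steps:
s(z, J) = (J + z)/(-213 + z)
1/((21927 + 26051) + s(-109, O(11))) = 1/((21927 + 26051) + (-15/11 - 109)/(-213 - 109)) = 1/(47978 + (-15*1/11 - 109)/(-322)) = 1/(47978 - (-15/11 - 109)/322) = 1/(47978 - 1/322*(-1214/11)) = 1/(47978 + 607/1771) = 1/(84969645/1771) = 1771/84969645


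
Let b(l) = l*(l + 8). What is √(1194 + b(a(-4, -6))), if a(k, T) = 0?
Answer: √1194 ≈ 34.554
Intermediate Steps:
b(l) = l*(8 + l)
√(1194 + b(a(-4, -6))) = √(1194 + 0*(8 + 0)) = √(1194 + 0*8) = √(1194 + 0) = √1194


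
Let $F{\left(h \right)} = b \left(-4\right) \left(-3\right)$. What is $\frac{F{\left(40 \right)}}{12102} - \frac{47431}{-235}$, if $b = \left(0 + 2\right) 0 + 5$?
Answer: $\frac{95670677}{473995} \approx 201.84$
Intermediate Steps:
$b = 5$ ($b = 2 \cdot 0 + 5 = 0 + 5 = 5$)
$F{\left(h \right)} = 60$ ($F{\left(h \right)} = 5 \left(-4\right) \left(-3\right) = \left(-20\right) \left(-3\right) = 60$)
$\frac{F{\left(40 \right)}}{12102} - \frac{47431}{-235} = \frac{60}{12102} - \frac{47431}{-235} = 60 \cdot \frac{1}{12102} - - \frac{47431}{235} = \frac{10}{2017} + \frac{47431}{235} = \frac{95670677}{473995}$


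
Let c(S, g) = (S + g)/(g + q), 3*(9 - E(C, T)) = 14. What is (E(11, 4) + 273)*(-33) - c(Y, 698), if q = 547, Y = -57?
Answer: -11394881/1245 ≈ -9152.5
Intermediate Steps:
E(C, T) = 13/3 (E(C, T) = 9 - ⅓*14 = 9 - 14/3 = 13/3)
c(S, g) = (S + g)/(547 + g) (c(S, g) = (S + g)/(g + 547) = (S + g)/(547 + g))
(E(11, 4) + 273)*(-33) - c(Y, 698) = (13/3 + 273)*(-33) - (-57 + 698)/(547 + 698) = (832/3)*(-33) - 641/1245 = -9152 - 641/1245 = -11394881/1245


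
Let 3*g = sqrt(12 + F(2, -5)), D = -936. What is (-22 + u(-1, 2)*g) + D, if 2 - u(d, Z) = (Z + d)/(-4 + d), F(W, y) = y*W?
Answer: -958 + 11*sqrt(2)/15 ≈ -956.96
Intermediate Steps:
F(W, y) = W*y
g = sqrt(2)/3 (g = sqrt(12 + 2*(-5))/3 = sqrt(12 - 10)/3 = sqrt(2)/3 ≈ 0.47140)
u(d, Z) = 2 - (Z + d)/(-4 + d)
(-22 + u(-1, 2)*g) + D = (-22 + ((-8 - 1 - 1*2)/(-4 - 1))*(sqrt(2)/3)) - 936 = (-22 + ((-8 - 1 - 2)/(-5))*(sqrt(2)/3)) - 936 = (-22 + (-1/5*(-11))*(sqrt(2)/3)) - 936 = (-22 + 11*(sqrt(2)/3)/5) - 936 = (-22 + 11*sqrt(2)/15) - 936 = -958 + 11*sqrt(2)/15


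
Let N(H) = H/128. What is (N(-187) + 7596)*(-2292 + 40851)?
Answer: 37483242459/128 ≈ 2.9284e+8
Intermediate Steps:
N(H) = H/128 (N(H) = H*(1/128) = H/128)
(N(-187) + 7596)*(-2292 + 40851) = ((1/128)*(-187) + 7596)*(-2292 + 40851) = (-187/128 + 7596)*38559 = (972101/128)*38559 = 37483242459/128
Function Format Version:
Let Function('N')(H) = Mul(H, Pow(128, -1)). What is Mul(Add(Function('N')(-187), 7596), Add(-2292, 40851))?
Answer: Rational(37483242459, 128) ≈ 2.9284e+8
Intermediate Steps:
Function('N')(H) = Mul(Rational(1, 128), H) (Function('N')(H) = Mul(H, Rational(1, 128)) = Mul(Rational(1, 128), H))
Mul(Add(Function('N')(-187), 7596), Add(-2292, 40851)) = Mul(Add(Mul(Rational(1, 128), -187), 7596), Add(-2292, 40851)) = Mul(Add(Rational(-187, 128), 7596), 38559) = Mul(Rational(972101, 128), 38559) = Rational(37483242459, 128)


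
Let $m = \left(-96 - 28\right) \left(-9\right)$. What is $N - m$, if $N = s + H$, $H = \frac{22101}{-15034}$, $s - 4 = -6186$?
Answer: $- \frac{109740233}{15034} \approx -7299.5$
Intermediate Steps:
$s = -6182$ ($s = 4 - 6186 = -6182$)
$H = - \frac{22101}{15034}$ ($H = 22101 \left(- \frac{1}{15034}\right) = - \frac{22101}{15034} \approx -1.4701$)
$N = - \frac{92962289}{15034}$ ($N = -6182 - \frac{22101}{15034} = - \frac{92962289}{15034} \approx -6183.5$)
$m = 1116$ ($m = \left(-124\right) \left(-9\right) = 1116$)
$N - m = - \frac{92962289}{15034} - 1116 = - \frac{109740233}{15034}$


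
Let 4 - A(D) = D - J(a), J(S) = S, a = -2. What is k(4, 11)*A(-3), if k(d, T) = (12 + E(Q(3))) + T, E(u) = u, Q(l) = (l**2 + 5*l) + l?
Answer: 250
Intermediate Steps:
Q(l) = l**2 + 6*l
A(D) = 2 - D (A(D) = 4 - (D - 1*(-2)) = 4 - (D + 2) = 4 - (2 + D) = 4 + (-2 - D) = 2 - D)
k(d, T) = 39 + T (k(d, T) = (12 + 3*(6 + 3)) + T = (12 + 3*9) + T = (12 + 27) + T = 39 + T)
k(4, 11)*A(-3) = (39 + 11)*(2 - 1*(-3)) = 50*(2 + 3) = 50*5 = 250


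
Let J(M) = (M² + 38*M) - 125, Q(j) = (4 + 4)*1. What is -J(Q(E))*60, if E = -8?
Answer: -14580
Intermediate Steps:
Q(j) = 8 (Q(j) = 8*1 = 8)
J(M) = -125 + M² + 38*M
-J(Q(E))*60 = -(-125 + 8² + 38*8)*60 = -(-125 + 64 + 304)*60 = -243*60 = -1*14580 = -14580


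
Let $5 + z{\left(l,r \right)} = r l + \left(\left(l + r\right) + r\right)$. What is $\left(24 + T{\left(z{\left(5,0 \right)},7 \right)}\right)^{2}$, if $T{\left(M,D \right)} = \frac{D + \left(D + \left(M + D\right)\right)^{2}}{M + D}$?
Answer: $2809$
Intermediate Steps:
$z{\left(l,r \right)} = -5 + l + 2 r + l r$ ($z{\left(l,r \right)} = -5 + \left(r l + \left(\left(l + r\right) + r\right)\right) = -5 + \left(l r + \left(l + 2 r\right)\right) = -5 + \left(l + 2 r + l r\right) = -5 + l + 2 r + l r$)
$T{\left(M,D \right)} = \frac{D + \left(M + 2 D\right)^{2}}{D + M}$ ($T{\left(M,D \right)} = \frac{D + \left(D + \left(D + M\right)\right)^{2}}{D + M} = \frac{D + \left(M + 2 D\right)^{2}}{D + M}$)
$\left(24 + T{\left(z{\left(5,0 \right)},7 \right)}\right)^{2} = \left(24 + \frac{7 + \left(\left(-5 + 5 + 2 \cdot 0 + 5 \cdot 0\right) + 2 \cdot 7\right)^{2}}{7 + \left(-5 + 5 + 2 \cdot 0 + 5 \cdot 0\right)}\right)^{2} = \left(24 + \frac{7 + \left(\left(-5 + 5 + 0 + 0\right) + 14\right)^{2}}{7 + \left(-5 + 5 + 0 + 0\right)}\right)^{2} = \left(24 + \frac{7 + \left(0 + 14\right)^{2}}{7 + 0}\right)^{2} = \left(24 + \frac{7 + 14^{2}}{7}\right)^{2} = \left(24 + \frac{7 + 196}{7}\right)^{2} = \left(24 + \frac{1}{7} \cdot 203\right)^{2} = \left(24 + 29\right)^{2} = 53^{2} = 2809$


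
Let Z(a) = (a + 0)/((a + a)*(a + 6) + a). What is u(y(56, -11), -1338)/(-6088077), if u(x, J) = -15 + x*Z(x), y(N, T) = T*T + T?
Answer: 3385/1418521941 ≈ 2.3863e-6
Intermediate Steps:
Z(a) = a/(a + 2*a*(6 + a)) (Z(a) = a/((2*a)*(6 + a) + a) = a/(2*a*(6 + a) + a) = a/(a + 2*a*(6 + a)))
y(N, T) = T + T² (y(N, T) = T² + T = T + T²)
u(x, J) = -15 + x/(13 + 2*x)
u(y(56, -11), -1338)/(-6088077) = ((-195 - (-319)*(1 - 11))/(13 + 2*(-11*(1 - 11))))/(-6088077) = ((-195 - (-319)*(-10))/(13 + 2*(-11*(-10))))*(-1/6088077) = ((-195 - 29*110)/(13 + 2*110))*(-1/6088077) = ((-195 - 3190)/(13 + 220))*(-1/6088077) = (-3385/233)*(-1/6088077) = ((1/233)*(-3385))*(-1/6088077) = -3385/233*(-1/6088077) = 3385/1418521941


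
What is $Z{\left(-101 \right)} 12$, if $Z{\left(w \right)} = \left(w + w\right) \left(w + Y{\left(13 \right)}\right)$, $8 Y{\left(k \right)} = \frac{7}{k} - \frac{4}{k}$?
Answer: $\frac{3181803}{13} \approx 2.4475 \cdot 10^{5}$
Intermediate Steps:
$Y{\left(k \right)} = \frac{3}{8 k}$ ($Y{\left(k \right)} = \frac{\frac{7}{k} - \frac{4}{k}}{8} = \frac{3 \frac{1}{k}}{8} = \frac{3}{8 k}$)
$Z{\left(w \right)} = 2 w \left(\frac{3}{104} + w\right)$ ($Z{\left(w \right)} = \left(w + w\right) \left(w + \frac{3}{8 \cdot 13}\right) = 2 w \left(w + \frac{3}{8} \cdot \frac{1}{13}\right) = 2 w \left(w + \frac{3}{104}\right) = 2 w \left(\frac{3}{104} + w\right)$)
$Z{\left(-101 \right)} 12 = \frac{1}{52} \left(-101\right) \left(3 + 104 \left(-101\right)\right) 12 = \frac{1}{52} \left(-101\right) \left(3 - 10504\right) 12 = \frac{1}{52} \left(-101\right) \left(-10501\right) 12 = \frac{1060601}{52} \cdot 12 = \frac{3181803}{13}$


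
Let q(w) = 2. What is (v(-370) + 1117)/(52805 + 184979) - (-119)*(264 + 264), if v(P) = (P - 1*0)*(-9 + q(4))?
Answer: 14940447995/237784 ≈ 62832.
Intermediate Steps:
v(P) = -7*P (v(P) = (P - 1*0)*(-9 + 2) = (P + 0)*(-7) = P*(-7) = -7*P)
(v(-370) + 1117)/(52805 + 184979) - (-119)*(264 + 264) = (-7*(-370) + 1117)/(52805 + 184979) - (-119)*(264 + 264) = (2590 + 1117)/237784 - (-119)*528 = 3707*(1/237784) - 1*(-62832) = 3707/237784 + 62832 = 14940447995/237784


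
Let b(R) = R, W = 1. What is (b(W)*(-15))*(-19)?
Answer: 285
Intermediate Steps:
(b(W)*(-15))*(-19) = (1*(-15))*(-19) = -15*(-19) = 285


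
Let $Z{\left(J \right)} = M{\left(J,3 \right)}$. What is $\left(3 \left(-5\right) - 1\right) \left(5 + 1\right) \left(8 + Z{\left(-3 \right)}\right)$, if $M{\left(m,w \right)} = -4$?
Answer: $-384$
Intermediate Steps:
$Z{\left(J \right)} = -4$
$\left(3 \left(-5\right) - 1\right) \left(5 + 1\right) \left(8 + Z{\left(-3 \right)}\right) = \left(3 \left(-5\right) - 1\right) \left(5 + 1\right) \left(8 - 4\right) = \left(-15 - 1\right) 6 \cdot 4 = \left(-16\right) 6 \cdot 4 = \left(-96\right) 4 = -384$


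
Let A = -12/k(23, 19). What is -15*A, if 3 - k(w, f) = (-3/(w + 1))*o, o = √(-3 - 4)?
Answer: 34560/583 - 1440*I*√7/583 ≈ 59.28 - 6.535*I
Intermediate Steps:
o = I*√7 (o = √(-7) = I*√7 ≈ 2.6458*I)
k(w, f) = 3 + 3*I*√7/(1 + w) (k(w, f) = 3 - -3/(w + 1)*I*√7 = 3 - -3/(1 + w)*I*√7 = 3 - (-3/(1 + w))*I*√7 = 3 - (-3)*I*√7/(1 + w) = 3 + 3*I*√7/(1 + w))
A = -12/(3 + I*√7/8) (A = -12*(1 + 23)/(3*(1 + 23 + I*√7)) = -12*8/(24 + I*√7) = -12/(3 + I*√7/8) ≈ -3.952 + 0.43566*I)
-15*A = -15*(-2304/583 + 96*I*√7/583) = 34560/583 - 1440*I*√7/583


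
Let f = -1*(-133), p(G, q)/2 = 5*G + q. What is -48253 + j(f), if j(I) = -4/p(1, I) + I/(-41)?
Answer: -136516955/2829 ≈ -48256.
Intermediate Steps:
p(G, q) = 2*q + 10*G (p(G, q) = 2*(5*G + q) = 2*(q + 5*G) = 2*q + 10*G)
f = 133
j(I) = -4/(10 + 2*I) - I/41 (j(I) = -4/(2*I + 10*1) + I/(-41) = -4/(2*I + 10) + I*(-1/41) = -4/(10 + 2*I) - I/41)
-48253 + j(f) = -48253 + (-82 - 1*133*(5 + 133))/(41*(5 + 133)) = -48253 + (1/41)*(-82 - 1*133*138)/138 = -48253 + (1/41)*(1/138)*(-82 - 18354) = -48253 + (1/41)*(1/138)*(-18436) = -48253 - 9218/2829 = -136516955/2829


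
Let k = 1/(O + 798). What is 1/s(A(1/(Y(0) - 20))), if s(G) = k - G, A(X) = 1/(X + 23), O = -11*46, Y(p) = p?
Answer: -134028/5381 ≈ -24.908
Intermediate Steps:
O = -506
k = 1/292 (k = 1/(-506 + 798) = 1/292 ≈ 0.0034247)
A(X) = 1/(23 + X)
s(G) = 1/292 - G
1/s(A(1/(Y(0) - 20))) = 1/(1/292 - 1/(23 + 1/(0 - 20))) = 1/(1/292 - 1/(23 + 1/(-20))) = 1/(1/292 - 1/(23 - 1/20)) = 1/(1/292 - 1/459/20) = 1/(1/292 - 1*20/459) = 1/(1/292 - 20/459) = 1/(-5381/134028) = -134028/5381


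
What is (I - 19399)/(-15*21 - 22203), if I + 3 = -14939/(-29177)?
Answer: 188692405/219002562 ≈ 0.86160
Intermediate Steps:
I = -72592/29177 (I = -3 - 14939/(-29177) = -3 - 14939*(-1/29177) = -3 + 14939/29177 = -72592/29177 ≈ -2.4880)
(I - 19399)/(-15*21 - 22203) = (-72592/29177 - 19399)/(-15*21 - 22203) = -566077215/(29177*(-315 - 22203)) = -566077215/29177/(-22518) = -566077215/29177*(-1/22518) = 188692405/219002562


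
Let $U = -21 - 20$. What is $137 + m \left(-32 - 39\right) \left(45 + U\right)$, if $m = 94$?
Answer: $-26559$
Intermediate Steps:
$U = -41$
$137 + m \left(-32 - 39\right) \left(45 + U\right) = 137 + 94 \left(-32 - 39\right) \left(45 - 41\right) = 137 + 94 \left(\left(-71\right) 4\right) = 137 + 94 \left(-284\right) = 137 - 26696 = -26559$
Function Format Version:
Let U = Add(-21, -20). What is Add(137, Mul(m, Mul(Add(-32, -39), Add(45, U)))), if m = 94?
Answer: -26559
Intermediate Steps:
U = -41
Add(137, Mul(m, Mul(Add(-32, -39), Add(45, U)))) = Add(137, Mul(94, Mul(Add(-32, -39), Add(45, -41)))) = Add(137, Mul(94, Mul(-71, 4))) = Add(137, Mul(94, -284)) = Add(137, -26696) = -26559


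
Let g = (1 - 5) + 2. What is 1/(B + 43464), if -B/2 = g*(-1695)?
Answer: 1/36684 ≈ 2.7260e-5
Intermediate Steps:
g = -2 (g = -4 + 2 = -2)
B = -6780 (B = -(-4)*(-1695) = -2*3390 = -6780)
1/(B + 43464) = 1/(-6780 + 43464) = 1/36684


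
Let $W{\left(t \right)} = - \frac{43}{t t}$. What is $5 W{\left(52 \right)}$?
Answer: $- \frac{215}{2704} \approx -0.079512$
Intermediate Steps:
$W{\left(t \right)} = - \frac{43}{t^{2}}$
$5 W{\left(52 \right)} = 5 \left(- \frac{43}{2704}\right) = - \frac{215}{2704}$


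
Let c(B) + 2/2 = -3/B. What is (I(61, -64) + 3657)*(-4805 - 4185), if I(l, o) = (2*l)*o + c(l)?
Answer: 2276942250/61 ≈ 3.7327e+7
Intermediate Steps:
c(B) = -1 - 3/B
I(l, o) = (-3 - l)/l + 2*l*o (I(l, o) = (2*l)*o + (-3 - l)/l = 2*l*o + (-3 - l)/l = (-3 - l)/l + 2*l*o)
(I(61, -64) + 3657)*(-4805 - 4185) = ((-1 - 3/61 + 2*61*(-64)) + 3657)*(-4805 - 4185) = ((-1 - 3*1/61 - 7808) + 3657)*(-8990) = ((-1 - 3/61 - 7808) + 3657)*(-8990) = (-476352/61 + 3657)*(-8990) = -253275/61*(-8990) = 2276942250/61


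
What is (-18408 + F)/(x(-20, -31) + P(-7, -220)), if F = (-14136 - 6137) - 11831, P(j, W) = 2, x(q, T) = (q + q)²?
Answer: -25256/801 ≈ -31.531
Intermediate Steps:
x(q, T) = 4*q² (x(q, T) = (2*q)² = 4*q²)
F = -32104 (F = -20273 - 11831 = -32104)
(-18408 + F)/(x(-20, -31) + P(-7, -220)) = (-18408 - 32104)/(4*(-20)² + 2) = -50512/(4*400 + 2) = -50512/(1600 + 2) = -50512/1602 = -50512*1/1602 = -25256/801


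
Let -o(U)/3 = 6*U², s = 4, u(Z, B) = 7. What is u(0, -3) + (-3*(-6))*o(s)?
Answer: -5177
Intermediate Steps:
o(U) = -18*U²
u(0, -3) + (-3*(-6))*o(s) = 7 + (-3*(-6))*(-18*4²) = 7 + 18*(-18*16) = 7 + 18*(-288) = 7 - 5184 = -5177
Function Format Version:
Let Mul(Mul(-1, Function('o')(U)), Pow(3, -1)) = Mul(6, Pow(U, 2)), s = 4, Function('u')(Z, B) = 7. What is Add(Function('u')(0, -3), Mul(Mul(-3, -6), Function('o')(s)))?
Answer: -5177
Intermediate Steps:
Function('o')(U) = Mul(-18, Pow(U, 2)) (Function('o')(U) = Mul(-3, Mul(6, Pow(U, 2))) = Mul(-18, Pow(U, 2)))
Add(Function('u')(0, -3), Mul(Mul(-3, -6), Function('o')(s))) = Add(7, Mul(Mul(-3, -6), Mul(-18, Pow(4, 2)))) = Add(7, Mul(18, Mul(-18, 16))) = Add(7, Mul(18, -288)) = Add(7, -5184) = -5177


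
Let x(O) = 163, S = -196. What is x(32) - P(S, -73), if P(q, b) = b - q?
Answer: 40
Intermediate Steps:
x(32) - P(S, -73) = 163 - (-73 - 1*(-196)) = 163 - (-73 + 196) = 163 - 1*123 = 163 - 123 = 40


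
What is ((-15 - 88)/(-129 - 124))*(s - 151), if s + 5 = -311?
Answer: -48101/253 ≈ -190.12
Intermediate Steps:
s = -316 (s = -5 - 311 = -316)
((-15 - 88)/(-129 - 124))*(s - 151) = ((-15 - 88)/(-129 - 124))*(-316 - 151) = -103/(-253)*(-467) = -103*(-1/253)*(-467) = (103/253)*(-467) = -48101/253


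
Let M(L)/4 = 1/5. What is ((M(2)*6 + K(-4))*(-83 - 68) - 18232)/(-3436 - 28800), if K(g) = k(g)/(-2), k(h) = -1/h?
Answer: 757517/1289440 ≈ 0.58748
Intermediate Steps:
M(L) = ⅘ (M(L) = 4/5 = 4*(⅕) = ⅘)
K(g) = 1/(2*g) (K(g) = -1/g/(-2) = -1/g*(-½) = 1/(2*g))
((M(2)*6 + K(-4))*(-83 - 68) - 18232)/(-3436 - 28800) = (((⅘)*6 + (½)/(-4))*(-83 - 68) - 18232)/(-3436 - 28800) = ((24/5 + (½)*(-¼))*(-151) - 18232)/(-32236) = ((24/5 - ⅛)*(-151) - 18232)*(-1/32236) = ((187/40)*(-151) - 18232)*(-1/32236) = (-28237/40 - 18232)*(-1/32236) = -757517/40*(-1/32236) = 757517/1289440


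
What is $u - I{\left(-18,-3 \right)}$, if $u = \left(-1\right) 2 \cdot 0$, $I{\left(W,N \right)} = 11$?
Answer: $-11$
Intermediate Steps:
$u = 0$ ($u = \left(-2\right) 0 = 0$)
$u - I{\left(-18,-3 \right)} = 0 - 11 = -11$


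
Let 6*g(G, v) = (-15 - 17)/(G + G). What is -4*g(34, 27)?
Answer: 16/51 ≈ 0.31373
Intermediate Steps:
g(G, v) = -8/(3*G) (g(G, v) = ((-15 - 17)/(G + G))/6 = (-32*1/(2*G))/6 = (-16/G)/6 = -8/(3*G))
-4*g(34, 27) = -(-32)/(3*34) = -4*(-4/51) = 16/51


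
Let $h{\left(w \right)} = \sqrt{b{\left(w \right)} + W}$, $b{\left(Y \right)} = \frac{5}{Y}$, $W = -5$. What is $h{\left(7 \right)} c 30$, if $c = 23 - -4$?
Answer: $\frac{810 i \sqrt{210}}{7} \approx 1676.9 i$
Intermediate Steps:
$c = 27$ ($c = 23 + 4 = 27$)
$h{\left(w \right)} = \sqrt{-5 + \frac{5}{w}}$ ($h{\left(w \right)} = \sqrt{\frac{5}{w} - 5} = \sqrt{-5 + \frac{5}{w}}$)
$h{\left(7 \right)} c 30 = \sqrt{-5 + \frac{5}{7}} \cdot 27 \cdot 30 = \sqrt{- \frac{30}{7}} \cdot 27 \cdot 30 = \frac{i \sqrt{210}}{7} \cdot 27 \cdot 30 = \frac{27 i \sqrt{210}}{7} \cdot 30 = \frac{810 i \sqrt{210}}{7}$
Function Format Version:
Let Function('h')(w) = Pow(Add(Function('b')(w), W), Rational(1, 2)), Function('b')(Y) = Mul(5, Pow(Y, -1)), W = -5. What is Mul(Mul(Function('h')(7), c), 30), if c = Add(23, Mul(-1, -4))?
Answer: Mul(Rational(810, 7), I, Pow(210, Rational(1, 2))) ≈ Mul(1676.9, I)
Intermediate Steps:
c = 27 (c = Add(23, 4) = 27)
Function('h')(w) = Pow(Add(-5, Mul(5, Pow(w, -1))), Rational(1, 2)) (Function('h')(w) = Pow(Add(Mul(5, Pow(w, -1)), -5), Rational(1, 2)) = Pow(Add(-5, Mul(5, Pow(w, -1))), Rational(1, 2)))
Mul(Mul(Function('h')(7), c), 30) = Mul(Mul(Pow(Add(-5, Mul(5, Pow(7, -1))), Rational(1, 2)), 27), 30) = Mul(Mul(Pow(Add(-5, Mul(5, Rational(1, 7))), Rational(1, 2)), 27), 30) = Mul(Mul(Pow(Add(-5, Rational(5, 7)), Rational(1, 2)), 27), 30) = Mul(Mul(Pow(Rational(-30, 7), Rational(1, 2)), 27), 30) = Mul(Mul(Mul(Rational(1, 7), I, Pow(210, Rational(1, 2))), 27), 30) = Mul(Mul(Rational(27, 7), I, Pow(210, Rational(1, 2))), 30) = Mul(Rational(810, 7), I, Pow(210, Rational(1, 2)))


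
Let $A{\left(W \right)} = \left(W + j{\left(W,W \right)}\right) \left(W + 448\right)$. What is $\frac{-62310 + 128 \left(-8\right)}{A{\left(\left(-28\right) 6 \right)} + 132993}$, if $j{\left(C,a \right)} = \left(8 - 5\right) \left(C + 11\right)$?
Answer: $\frac{63334}{45927} \approx 1.379$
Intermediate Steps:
$j{\left(C,a \right)} = 33 + 3 C$ ($j{\left(C,a \right)} = 3 \left(11 + C\right) = 33 + 3 C$)
$A{\left(W \right)} = \left(33 + 4 W\right) \left(448 + W\right)$ ($A{\left(W \right)} = \left(W + \left(33 + 3 W\right)\right) \left(W + 448\right) = \left(33 + 4 W\right) \left(448 + W\right)$)
$\frac{-62310 + 128 \left(-8\right)}{A{\left(\left(-28\right) 6 \right)} + 132993} = \frac{-62310 + 128 \left(-8\right)}{\left(14784 + 4 \left(\left(-28\right) 6\right)^{2} + 1825 \left(\left(-28\right) 6\right)\right) + 132993} = \frac{-62310 - 1024}{\left(14784 + 4 \left(-168\right)^{2} + 1825 \left(-168\right)\right) + 132993} = - \frac{63334}{\left(14784 + 4 \cdot 28224 - 306600\right) + 132993} = - \frac{63334}{\left(14784 + 112896 - 306600\right) + 132993} = - \frac{63334}{-178920 + 132993} = - \frac{63334}{-45927} = \left(-63334\right) \left(- \frac{1}{45927}\right) = \frac{63334}{45927}$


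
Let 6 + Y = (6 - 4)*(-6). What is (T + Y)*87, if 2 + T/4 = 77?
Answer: 24534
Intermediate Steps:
Y = -18 (Y = -6 + (6 - 4)*(-6) = -6 + 2*(-6) = -6 - 12 = -18)
T = 300 (T = -8 + 4*77 = -8 + 308 = 300)
(T + Y)*87 = (300 - 18)*87 = 282*87 = 24534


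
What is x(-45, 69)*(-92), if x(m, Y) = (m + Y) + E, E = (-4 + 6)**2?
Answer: -2576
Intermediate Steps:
E = 4 (E = 2**2 = 4)
x(m, Y) = 4 + Y + m (x(m, Y) = (m + Y) + 4 = (Y + m) + 4 = 4 + Y + m)
x(-45, 69)*(-92) = (4 + 69 - 45)*(-92) = 28*(-92) = -2576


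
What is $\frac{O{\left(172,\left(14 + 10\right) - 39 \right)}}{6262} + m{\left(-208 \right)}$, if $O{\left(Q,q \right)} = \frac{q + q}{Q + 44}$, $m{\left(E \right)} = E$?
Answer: $- \frac{46889861}{225432} \approx -208.0$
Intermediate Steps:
$O{\left(Q,q \right)} = \frac{2 q}{44 + Q}$
$\frac{O{\left(172,\left(14 + 10\right) - 39 \right)}}{6262} + m{\left(-208 \right)} = \frac{2 \left(\left(14 + 10\right) - 39\right) \frac{1}{44 + 172}}{6262} - 208 = \frac{2 \left(24 - 39\right)}{216} \cdot \frac{1}{6262} - 208 = 2 \left(-15\right) \frac{1}{216} \cdot \frac{1}{6262} - 208 = \left(- \frac{5}{36}\right) \frac{1}{6262} - 208 = - \frac{5}{225432} - 208 = - \frac{46889861}{225432}$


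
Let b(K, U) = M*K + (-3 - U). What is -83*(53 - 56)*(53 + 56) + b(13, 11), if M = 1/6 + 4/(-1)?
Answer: 162463/6 ≈ 27077.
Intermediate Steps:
M = -23/6 (M = 1*(1/6) + 4*(-1) = 1/6 - 4 = -23/6 ≈ -3.8333)
b(K, U) = -3 - U - 23*K/6 (b(K, U) = -23*K/6 + (-3 - U) = -3 - U - 23*K/6)
-83*(53 - 56)*(53 + 56) + b(13, 11) = -83*(53 - 56)*(53 + 56) + (-3 - 1*11 - 23/6*13) = -(-249)*109 + (-3 - 11 - 299/6) = -83*(-327) - 383/6 = 27141 - 383/6 = 162463/6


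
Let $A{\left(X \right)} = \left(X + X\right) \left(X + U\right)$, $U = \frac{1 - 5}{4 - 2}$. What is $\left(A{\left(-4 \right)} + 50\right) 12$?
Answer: $1176$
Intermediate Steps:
$U = -2$ ($U = - \frac{4}{2} = \left(-4\right) \frac{1}{2} = -2$)
$A{\left(X \right)} = 2 X \left(-2 + X\right)$ ($A{\left(X \right)} = \left(X + X\right) \left(X - 2\right) = 2 X \left(-2 + X\right)$)
$\left(A{\left(-4 \right)} + 50\right) 12 = \left(2 \left(-4\right) \left(-2 - 4\right) + 50\right) 12 = \left(2 \left(-4\right) \left(-6\right) + 50\right) 12 = \left(48 + 50\right) 12 = 98 \cdot 12 = 1176$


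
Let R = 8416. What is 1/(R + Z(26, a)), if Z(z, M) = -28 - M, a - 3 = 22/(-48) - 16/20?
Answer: 120/1006351 ≈ 0.00011924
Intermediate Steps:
a = 209/120 (a = 3 + (22/(-48) - 16/20) = 3 + (22*(-1/48) - 16*1/20) = 3 + (-11/24 - 4/5) = 3 - 151/120 = 209/120 ≈ 1.7417)
1/(R + Z(26, a)) = 1/(8416 + (-28 - 1*209/120)) = 1/(8416 + (-28 - 209/120)) = 1/(8416 - 3569/120) = 1/(1006351/120) = 120/1006351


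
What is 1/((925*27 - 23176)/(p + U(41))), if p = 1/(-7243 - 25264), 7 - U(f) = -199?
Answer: 6696441/58480093 ≈ 0.11451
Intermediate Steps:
U(f) = 206 (U(f) = 7 - 1*(-199) = 7 + 199 = 206)
p = -1/32507 (p = 1/(-32507) = -1/32507 ≈ -3.0763e-5)
1/((925*27 - 23176)/(p + U(41))) = 1/((925*27 - 23176)/(-1/32507 + 206)) = 1/((24975 - 23176)/(6696441/32507)) = 1/(1799*(32507/6696441)) = 1/(58480093/6696441) = 6696441/58480093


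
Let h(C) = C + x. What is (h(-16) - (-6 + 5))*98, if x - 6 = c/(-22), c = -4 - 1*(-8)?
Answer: -9898/11 ≈ -899.82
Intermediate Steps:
c = 4 (c = -4 + 8 = 4)
x = 64/11 (x = 6 + 4/(-22) = 6 + 4*(-1/22) = 6 - 2/11 = 64/11 ≈ 5.8182)
h(C) = 64/11 + C (h(C) = C + 64/11 = 64/11 + C)
(h(-16) - (-6 + 5))*98 = ((64/11 - 16) - (-6 + 5))*98 = (-112/11 - 1*(-1))*98 = (-112/11 + 1)*98 = -101/11*98 = -9898/11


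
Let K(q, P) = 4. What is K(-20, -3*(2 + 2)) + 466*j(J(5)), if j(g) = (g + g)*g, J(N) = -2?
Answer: 3732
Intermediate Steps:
j(g) = 2*g² (j(g) = (2*g)*g = 2*g²)
K(-20, -3*(2 + 2)) + 466*j(J(5)) = 4 + 466*(2*(-2)²) = 4 + 466*(2*4) = 4 + 466*8 = 4 + 3728 = 3732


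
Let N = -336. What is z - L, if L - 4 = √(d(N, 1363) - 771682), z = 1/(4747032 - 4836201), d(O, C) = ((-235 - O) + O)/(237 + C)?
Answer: -356677/89169 - I*√1234691435/40 ≈ -4.0 - 878.45*I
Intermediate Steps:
d(O, C) = -235/(237 + C)
z = -1/89169 (z = 1/(-89169) = -1/89169 ≈ -1.1215e-5)
L = 4 + I*√1234691435/40 (L = 4 + √(-235/(237 + 1363) - 771682) = 4 + √(-235/1600 - 771682) = 4 + √(-235*1/1600 - 771682) = 4 + √(-47/320 - 771682) = 4 + √(-246938287/320) = 4 + I*√1234691435/40 ≈ 4.0 + 878.45*I)
z - L = -1/89169 - (4 + I*√1234691435/40) = -1/89169 + (-4 - I*√1234691435/40) = -356677/89169 - I*√1234691435/40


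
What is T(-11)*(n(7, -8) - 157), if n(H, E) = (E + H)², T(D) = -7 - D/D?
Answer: 1248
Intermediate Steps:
T(D) = -8 (T(D) = -7 - 1*1 = -7 - 1 = -8)
T(-11)*(n(7, -8) - 157) = -8*((-8 + 7)² - 157) = -8*((-1)² - 157) = -8*(1 - 157) = -8*(-156) = 1248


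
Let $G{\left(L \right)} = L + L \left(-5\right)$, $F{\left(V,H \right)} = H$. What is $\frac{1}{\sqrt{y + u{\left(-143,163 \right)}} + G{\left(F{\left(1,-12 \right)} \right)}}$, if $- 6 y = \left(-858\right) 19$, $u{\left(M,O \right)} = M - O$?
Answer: $- \frac{48}{107} + \frac{\sqrt{2411}}{107} \approx 0.010298$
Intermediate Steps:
$y = 2717$ ($y = - \frac{\left(-858\right) 19}{6} = \left(- \frac{1}{6}\right) \left(-16302\right) = 2717$)
$G{\left(L \right)} = - 4 L$ ($G{\left(L \right)} = L - 5 L = - 4 L$)
$\frac{1}{\sqrt{y + u{\left(-143,163 \right)}} + G{\left(F{\left(1,-12 \right)} \right)}} = \frac{1}{\sqrt{2717 - 306} - -48} = \frac{1}{\sqrt{2717 - 306} + 48} = \frac{1}{\sqrt{2411} + 48} = \frac{1}{48 + \sqrt{2411}}$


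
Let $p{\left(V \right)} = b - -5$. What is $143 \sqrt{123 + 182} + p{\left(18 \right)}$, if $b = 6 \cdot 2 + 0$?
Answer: $17 + 143 \sqrt{305} \approx 2514.4$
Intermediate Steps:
$b = 12$ ($b = 12 + 0 = 12$)
$p{\left(V \right)} = 17$ ($p{\left(V \right)} = 12 - -5 = 12 + 5 = 17$)
$143 \sqrt{123 + 182} + p{\left(18 \right)} = 143 \sqrt{123 + 182} + 17 = 143 \sqrt{305} + 17 = 17 + 143 \sqrt{305}$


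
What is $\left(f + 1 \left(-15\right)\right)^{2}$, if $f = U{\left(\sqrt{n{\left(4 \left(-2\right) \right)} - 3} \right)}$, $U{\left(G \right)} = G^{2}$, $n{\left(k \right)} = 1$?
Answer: $289$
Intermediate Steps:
$f = -2$ ($f = \left(\sqrt{1 - 3}\right)^{2} = \left(\sqrt{-2}\right)^{2} = \left(i \sqrt{2}\right)^{2} = -2$)
$\left(f + 1 \left(-15\right)\right)^{2} = \left(-2 + 1 \left(-15\right)\right)^{2} = \left(-2 - 15\right)^{2} = \left(-17\right)^{2} = 289$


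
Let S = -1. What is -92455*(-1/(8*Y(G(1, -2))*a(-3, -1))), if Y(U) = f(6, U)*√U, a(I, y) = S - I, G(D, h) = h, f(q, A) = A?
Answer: 92455*I*√2/64 ≈ 2043.0*I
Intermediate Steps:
a(I, y) = -1 - I
Y(U) = U^(3/2) (Y(U) = U*√U = U^(3/2))
-92455*(-1/(8*Y(G(1, -2))*a(-3, -1))) = -92455*(-I*√2/(32*(-1 - 1*(-3)))) = -92455*(-I*√2/(32*(-1 + 3))) = -92455*(-I*√2/64) = -(-92455)*I*√2/64 = 92455*I*√2/64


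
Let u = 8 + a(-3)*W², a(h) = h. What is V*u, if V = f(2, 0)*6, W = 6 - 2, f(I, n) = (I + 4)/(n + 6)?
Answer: -240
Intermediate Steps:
f(I, n) = (4 + I)/(6 + n)
W = 4
V = 6 (V = ((4 + 2)/(6 + 0))*6 = (6/6)*6 = ((⅙)*6)*6 = 1*6 = 6)
u = -40 (u = 8 - 3*4² = 8 - 3*16 = 8 - 48 = -40)
V*u = 6*(-40) = -240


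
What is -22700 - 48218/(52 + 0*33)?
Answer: -614309/26 ≈ -23627.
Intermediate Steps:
-22700 - 48218/(52 + 0*33) = -22700 - 48218/(52 + 0) = -22700 - 48218/52 = -22700 - 1*24109/26 = -22700 - 24109/26 = -614309/26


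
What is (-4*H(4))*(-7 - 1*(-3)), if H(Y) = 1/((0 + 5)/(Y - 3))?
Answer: 16/5 ≈ 3.2000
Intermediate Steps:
H(Y) = -3/5 + Y/5 (H(Y) = 1/(5/(-3 + Y)) = -3/5 + Y/5)
(-4*H(4))*(-7 - 1*(-3)) = (-4*(-3/5 + (1/5)*4))*(-7 - 1*(-3)) = (-4*(-3/5 + 4/5))*(-7 + 3) = -4*1/5*(-4) = -4/5*(-4) = 16/5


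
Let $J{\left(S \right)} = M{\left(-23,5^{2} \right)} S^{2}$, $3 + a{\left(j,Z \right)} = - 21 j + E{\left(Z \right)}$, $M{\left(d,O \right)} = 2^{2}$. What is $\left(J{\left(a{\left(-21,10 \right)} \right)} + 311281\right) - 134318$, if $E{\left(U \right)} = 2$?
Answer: $951363$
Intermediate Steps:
$M{\left(d,O \right)} = 4$
$a{\left(j,Z \right)} = -1 - 21 j$ ($a{\left(j,Z \right)} = -3 - \left(-2 + 21 j\right) = -1 - 21 j$)
$J{\left(S \right)} = 4 S^{2}$
$\left(J{\left(a{\left(-21,10 \right)} \right)} + 311281\right) - 134318 = \left(4 \left(-1 - -441\right)^{2} + 311281\right) - 134318 = \left(4 \left(-1 + 441\right)^{2} + 311281\right) - 134318 = \left(4 \cdot 440^{2} + 311281\right) - 134318 = \left(4 \cdot 193600 + 311281\right) - 134318 = \left(774400 + 311281\right) - 134318 = 1085681 - 134318 = 951363$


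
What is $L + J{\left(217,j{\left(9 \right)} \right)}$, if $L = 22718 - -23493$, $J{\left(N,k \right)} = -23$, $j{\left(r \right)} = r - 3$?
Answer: $46188$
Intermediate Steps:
$j{\left(r \right)} = -3 + r$
$L = 46211$ ($L = 22718 + 23493 = 46211$)
$L + J{\left(217,j{\left(9 \right)} \right)} = 46211 - 23 = 46188$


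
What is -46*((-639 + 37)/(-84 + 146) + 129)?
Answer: -170108/31 ≈ -5487.4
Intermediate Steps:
-46*((-639 + 37)/(-84 + 146) + 129) = -46*(-602/62 + 129) = -46*(-602*1/62 + 129) = -46*(-301/31 + 129) = -46*3698/31 = -170108/31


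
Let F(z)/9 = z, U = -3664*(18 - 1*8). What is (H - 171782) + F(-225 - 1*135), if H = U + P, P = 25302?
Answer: -186360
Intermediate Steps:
U = -36640 (U = -3664*(18 - 8) = -3664*10 = -36640)
F(z) = 9*z
H = -11338 (H = -36640 + 25302 = -11338)
(H - 171782) + F(-225 - 1*135) = (-11338 - 171782) + 9*(-225 - 1*135) = -183120 + 9*(-225 - 135) = -183120 + 9*(-360) = -183120 - 3240 = -186360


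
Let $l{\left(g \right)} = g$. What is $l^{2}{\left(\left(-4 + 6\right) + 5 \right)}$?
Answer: $49$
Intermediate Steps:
$l^{2}{\left(\left(-4 + 6\right) + 5 \right)} = \left(\left(-4 + 6\right) + 5\right)^{2} = \left(2 + 5\right)^{2} = 7^{2} = 49$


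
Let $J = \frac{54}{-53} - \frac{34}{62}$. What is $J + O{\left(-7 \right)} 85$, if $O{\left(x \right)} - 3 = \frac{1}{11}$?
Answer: $\frac{4719945}{18073} \approx 261.16$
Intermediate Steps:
$O{\left(x \right)} = \frac{34}{11}$ ($O{\left(x \right)} = 3 + \frac{1}{11} = \frac{34}{11}$)
$J = - \frac{2575}{1643}$ ($J = 54 \left(- \frac{1}{53}\right) - \frac{17}{31} = - \frac{54}{53} - \frac{17}{31} = - \frac{2575}{1643} \approx -1.5673$)
$J + O{\left(-7 \right)} 85 = - \frac{2575}{1643} + \frac{34}{11} \cdot 85 = - \frac{2575}{1643} + \frac{2890}{11} = \frac{4719945}{18073}$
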